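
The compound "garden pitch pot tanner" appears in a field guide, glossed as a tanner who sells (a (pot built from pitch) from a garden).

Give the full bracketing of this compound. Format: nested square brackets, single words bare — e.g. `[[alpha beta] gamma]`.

Whole compound: head "tanner", modifier "garden pitch pot".
Inside "garden pitch pot": head "pot" (specifically "pitch pot"), modifier "garden".
Inside "pitch pot": head "pot", modifier "pitch".
Assembled: [[garden [pitch pot]] tanner].

[[garden [pitch pot]] tanner]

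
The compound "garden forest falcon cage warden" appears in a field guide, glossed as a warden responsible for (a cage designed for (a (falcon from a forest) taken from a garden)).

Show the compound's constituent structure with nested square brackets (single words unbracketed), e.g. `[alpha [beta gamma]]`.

The outermost head in the paraphrase is "warden", modified by "garden forest falcon cage".
Inside "garden forest falcon cage": head "cage", modifier "garden forest falcon".
Inside "garden forest falcon": head "falcon" (specifically "forest falcon"), modifier "garden".
Inside "forest falcon": head "falcon", modifier "forest".
Putting it together: [[[garden [forest falcon]] cage] warden].

[[[garden [forest falcon]] cage] warden]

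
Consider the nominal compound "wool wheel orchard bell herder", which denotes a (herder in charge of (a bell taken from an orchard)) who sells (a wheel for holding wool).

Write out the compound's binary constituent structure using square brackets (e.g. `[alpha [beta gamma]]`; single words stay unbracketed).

[[wool wheel] [[orchard bell] herder]]

At the top level: head "herder" (specifically "orchard bell herder"); modifier "wool wheel".
"wool wheel" → head "wheel", modifier "wool".
"orchard bell herder" → head "herder", modifier "orchard bell".
"orchard bell" → head "bell", modifier "orchard".
Assembled: [[wool wheel] [[orchard bell] herder]].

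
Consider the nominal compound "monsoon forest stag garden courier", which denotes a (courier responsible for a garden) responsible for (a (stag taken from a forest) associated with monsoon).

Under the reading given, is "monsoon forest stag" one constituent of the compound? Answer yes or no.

yes

The paraphrase groups the words so that "monsoon forest stag" is one unit: it corresponds to a single parenthesized sub-phrase.
The full structure is [[monsoon [forest stag]] [garden courier]], in which [monsoon forest stag] is a constituent.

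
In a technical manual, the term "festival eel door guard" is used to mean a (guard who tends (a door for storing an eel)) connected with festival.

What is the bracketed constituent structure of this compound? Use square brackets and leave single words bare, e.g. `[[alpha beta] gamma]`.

[festival [[eel door] guard]]

Overall it is a kind of guard (specifically "eel door guard"); the modifier is "festival".
Within "eel door guard", the head is "guard" and the modifier is "eel door".
Within "eel door", the head is "door" and the modifier is "eel".
Putting it together: [festival [[eel door] guard]].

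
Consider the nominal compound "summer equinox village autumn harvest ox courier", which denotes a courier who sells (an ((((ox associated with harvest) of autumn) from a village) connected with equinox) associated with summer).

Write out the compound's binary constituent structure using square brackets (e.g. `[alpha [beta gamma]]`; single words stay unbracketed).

At the top level: head "courier"; modifier "summer equinox village autumn harvest ox".
"summer equinox village autumn harvest ox" → head "ox" (specifically "equinox village autumn harvest ox"), modifier "summer".
"equinox village autumn harvest ox" → head "ox" (specifically "village autumn harvest ox"), modifier "equinox".
"village autumn harvest ox" → head "ox" (specifically "autumn harvest ox"), modifier "village".
"autumn harvest ox" → head "ox" (specifically "harvest ox"), modifier "autumn".
"harvest ox" → head "ox", modifier "harvest".
So the structure is [[summer [equinox [village [autumn [harvest ox]]]]] courier].

[[summer [equinox [village [autumn [harvest ox]]]]] courier]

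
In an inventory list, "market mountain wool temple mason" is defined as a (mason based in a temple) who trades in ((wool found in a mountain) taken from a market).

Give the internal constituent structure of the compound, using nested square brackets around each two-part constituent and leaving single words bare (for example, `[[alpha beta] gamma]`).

At the top level: head "mason" (specifically "temple mason"); modifier "market mountain wool".
Inside "market mountain wool": head "wool" (specifically "mountain wool"), modifier "market".
Inside "mountain wool": head "wool", modifier "mountain".
Inside "temple mason": head "mason", modifier "temple".
So the structure is [[market [mountain wool]] [temple mason]].

[[market [mountain wool]] [temple mason]]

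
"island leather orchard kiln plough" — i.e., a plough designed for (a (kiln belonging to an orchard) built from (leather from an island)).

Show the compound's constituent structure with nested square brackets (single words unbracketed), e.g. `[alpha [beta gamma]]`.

At the top level: head "plough"; modifier "island leather orchard kiln".
"island leather orchard kiln" → head "kiln" (specifically "orchard kiln"), modifier "island leather".
"island leather" → head "leather", modifier "island".
"orchard kiln" → head "kiln", modifier "orchard".
Assembled: [[[island leather] [orchard kiln]] plough].

[[[island leather] [orchard kiln]] plough]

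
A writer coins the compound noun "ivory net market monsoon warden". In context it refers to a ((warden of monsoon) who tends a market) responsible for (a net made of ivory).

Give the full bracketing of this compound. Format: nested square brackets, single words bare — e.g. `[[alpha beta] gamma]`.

At the top level: head "warden" (specifically "market monsoon warden"); modifier "ivory net".
Inside "ivory net": head "net", modifier "ivory".
Inside "market monsoon warden": head "warden" (specifically "monsoon warden"), modifier "market".
Inside "monsoon warden": head "warden", modifier "monsoon".
Putting it together: [[ivory net] [market [monsoon warden]]].

[[ivory net] [market [monsoon warden]]]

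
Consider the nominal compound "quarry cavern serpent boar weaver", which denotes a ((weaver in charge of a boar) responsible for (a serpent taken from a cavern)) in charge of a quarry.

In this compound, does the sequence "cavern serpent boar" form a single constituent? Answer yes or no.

The top-level split is [quarry] [cavern serpent boar weaver]; the full structure is [quarry [[cavern serpent] [boar weaver]]].
"cavern serpent boar" straddles a constituent boundary, so it is not a single unit.

no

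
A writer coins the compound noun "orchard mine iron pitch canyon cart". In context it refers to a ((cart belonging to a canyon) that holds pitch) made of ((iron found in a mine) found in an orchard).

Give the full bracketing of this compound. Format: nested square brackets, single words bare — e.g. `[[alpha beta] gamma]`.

[[orchard [mine iron]] [pitch [canyon cart]]]

At the top level: head "cart" (specifically "pitch canyon cart"); modifier "orchard mine iron".
Inside "orchard mine iron": head "iron" (specifically "mine iron"), modifier "orchard".
Inside "mine iron": head "iron", modifier "mine".
Inside "pitch canyon cart": head "cart" (specifically "canyon cart"), modifier "pitch".
Inside "canyon cart": head "cart", modifier "canyon".
Putting it together: [[orchard [mine iron]] [pitch [canyon cart]]].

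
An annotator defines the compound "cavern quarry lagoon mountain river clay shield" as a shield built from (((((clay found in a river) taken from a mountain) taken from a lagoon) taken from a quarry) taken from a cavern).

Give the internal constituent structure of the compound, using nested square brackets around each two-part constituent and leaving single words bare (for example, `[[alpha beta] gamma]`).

[[cavern [quarry [lagoon [mountain [river clay]]]]] shield]

The outermost head in the paraphrase is "shield", modified by "cavern quarry lagoon mountain river clay".
Inside "cavern quarry lagoon mountain river clay": head "clay" (specifically "quarry lagoon mountain river clay"), modifier "cavern".
Inside "quarry lagoon mountain river clay": head "clay" (specifically "lagoon mountain river clay"), modifier "quarry".
Inside "lagoon mountain river clay": head "clay" (specifically "mountain river clay"), modifier "lagoon".
Inside "mountain river clay": head "clay" (specifically "river clay"), modifier "mountain".
Inside "river clay": head "clay", modifier "river".
Putting it together: [[cavern [quarry [lagoon [mountain [river clay]]]]] shield].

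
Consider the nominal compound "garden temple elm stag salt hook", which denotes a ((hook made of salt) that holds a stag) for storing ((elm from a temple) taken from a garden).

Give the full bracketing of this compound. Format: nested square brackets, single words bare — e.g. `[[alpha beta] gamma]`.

[[garden [temple elm]] [stag [salt hook]]]

The outermost head in the paraphrase is "hook" (specifically "stag salt hook"), modified by "garden temple elm".
"garden temple elm" → head "elm" (specifically "temple elm"), modifier "garden".
"temple elm" → head "elm", modifier "temple".
"stag salt hook" → head "hook" (specifically "salt hook"), modifier "stag".
"salt hook" → head "hook", modifier "salt".
Assembled: [[garden [temple elm]] [stag [salt hook]]].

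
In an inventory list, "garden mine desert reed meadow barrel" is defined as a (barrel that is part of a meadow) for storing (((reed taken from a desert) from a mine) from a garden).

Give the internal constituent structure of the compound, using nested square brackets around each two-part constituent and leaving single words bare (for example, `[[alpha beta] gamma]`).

[[garden [mine [desert reed]]] [meadow barrel]]

Whole compound: head "barrel" (specifically "meadow barrel"), modifier "garden mine desert reed".
Within "garden mine desert reed", the head is "reed" (specifically "mine desert reed") and the modifier is "garden".
Within "mine desert reed", the head is "reed" (specifically "desert reed") and the modifier is "mine".
Within "desert reed", the head is "reed" and the modifier is "desert".
Within "meadow barrel", the head is "barrel" and the modifier is "meadow".
So the structure is [[garden [mine [desert reed]]] [meadow barrel]].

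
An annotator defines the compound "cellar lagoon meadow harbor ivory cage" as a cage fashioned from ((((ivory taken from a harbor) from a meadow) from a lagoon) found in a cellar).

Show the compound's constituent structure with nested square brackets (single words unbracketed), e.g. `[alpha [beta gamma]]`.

The outermost head in the paraphrase is "cage", modified by "cellar lagoon meadow harbor ivory".
Inside "cellar lagoon meadow harbor ivory": head "ivory" (specifically "lagoon meadow harbor ivory"), modifier "cellar".
Inside "lagoon meadow harbor ivory": head "ivory" (specifically "meadow harbor ivory"), modifier "lagoon".
Inside "meadow harbor ivory": head "ivory" (specifically "harbor ivory"), modifier "meadow".
Inside "harbor ivory": head "ivory", modifier "harbor".
Putting it together: [[cellar [lagoon [meadow [harbor ivory]]]] cage].

[[cellar [lagoon [meadow [harbor ivory]]]] cage]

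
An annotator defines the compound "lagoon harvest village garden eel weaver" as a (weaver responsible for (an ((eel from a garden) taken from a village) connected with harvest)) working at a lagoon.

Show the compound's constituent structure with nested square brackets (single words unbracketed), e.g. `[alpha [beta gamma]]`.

Whole compound: head "weaver" (specifically "harvest village garden eel weaver"), modifier "lagoon".
"harvest village garden eel weaver" → head "weaver", modifier "harvest village garden eel".
"harvest village garden eel" → head "eel" (specifically "village garden eel"), modifier "harvest".
"village garden eel" → head "eel" (specifically "garden eel"), modifier "village".
"garden eel" → head "eel", modifier "garden".
Putting it together: [lagoon [[harvest [village [garden eel]]] weaver]].

[lagoon [[harvest [village [garden eel]]] weaver]]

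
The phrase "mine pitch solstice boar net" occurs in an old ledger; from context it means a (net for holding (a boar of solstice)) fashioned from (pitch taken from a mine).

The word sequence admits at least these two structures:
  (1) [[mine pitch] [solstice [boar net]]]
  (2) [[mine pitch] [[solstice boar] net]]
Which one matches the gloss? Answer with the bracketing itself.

The paraphrase's head is the "net" part ("solstice boar net"); its modifier is "mine pitch".
That top-level split, carried through the inner groups, gives [[mine pitch] [[solstice boar] net]].

[[mine pitch] [[solstice boar] net]]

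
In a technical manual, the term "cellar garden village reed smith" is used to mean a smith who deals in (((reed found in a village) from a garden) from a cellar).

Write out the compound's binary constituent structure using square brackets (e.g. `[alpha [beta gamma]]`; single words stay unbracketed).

Overall it is a kind of smith; the modifier is "cellar garden village reed".
"cellar garden village reed" → head "reed" (specifically "garden village reed"), modifier "cellar".
"garden village reed" → head "reed" (specifically "village reed"), modifier "garden".
"village reed" → head "reed", modifier "village".
Assembled: [[cellar [garden [village reed]]] smith].

[[cellar [garden [village reed]]] smith]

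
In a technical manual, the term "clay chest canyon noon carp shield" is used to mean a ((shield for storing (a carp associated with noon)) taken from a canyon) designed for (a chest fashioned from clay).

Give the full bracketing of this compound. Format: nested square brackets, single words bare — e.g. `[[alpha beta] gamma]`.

At the top level: head "shield" (specifically "canyon noon carp shield"); modifier "clay chest".
Inside "clay chest": head "chest", modifier "clay".
Inside "canyon noon carp shield": head "shield" (specifically "noon carp shield"), modifier "canyon".
Inside "noon carp shield": head "shield", modifier "noon carp".
Inside "noon carp": head "carp", modifier "noon".
Putting it together: [[clay chest] [canyon [[noon carp] shield]]].

[[clay chest] [canyon [[noon carp] shield]]]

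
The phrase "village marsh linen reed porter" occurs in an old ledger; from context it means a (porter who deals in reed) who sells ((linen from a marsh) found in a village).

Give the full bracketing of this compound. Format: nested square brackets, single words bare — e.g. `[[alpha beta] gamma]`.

[[village [marsh linen]] [reed porter]]

Whole compound: head "porter" (specifically "reed porter"), modifier "village marsh linen".
Within "village marsh linen", the head is "linen" (specifically "marsh linen") and the modifier is "village".
Within "marsh linen", the head is "linen" and the modifier is "marsh".
Within "reed porter", the head is "porter" and the modifier is "reed".
Putting it together: [[village [marsh linen]] [reed porter]].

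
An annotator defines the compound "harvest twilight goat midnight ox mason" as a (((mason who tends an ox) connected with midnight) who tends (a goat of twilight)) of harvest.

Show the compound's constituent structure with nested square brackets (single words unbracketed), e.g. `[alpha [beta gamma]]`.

Whole compound: head "mason" (specifically "twilight goat midnight ox mason"), modifier "harvest".
Inside "twilight goat midnight ox mason": head "mason" (specifically "midnight ox mason"), modifier "twilight goat".
Inside "twilight goat": head "goat", modifier "twilight".
Inside "midnight ox mason": head "mason" (specifically "ox mason"), modifier "midnight".
Inside "ox mason": head "mason", modifier "ox".
Putting it together: [harvest [[twilight goat] [midnight [ox mason]]]].

[harvest [[twilight goat] [midnight [ox mason]]]]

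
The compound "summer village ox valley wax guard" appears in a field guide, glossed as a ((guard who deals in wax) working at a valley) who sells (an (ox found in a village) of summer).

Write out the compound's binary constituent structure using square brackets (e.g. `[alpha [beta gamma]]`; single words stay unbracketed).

[[summer [village ox]] [valley [wax guard]]]

Overall it is a kind of guard (specifically "valley wax guard"); the modifier is "summer village ox".
"summer village ox" → head "ox" (specifically "village ox"), modifier "summer".
"village ox" → head "ox", modifier "village".
"valley wax guard" → head "guard" (specifically "wax guard"), modifier "valley".
"wax guard" → head "guard", modifier "wax".
Putting it together: [[summer [village ox]] [valley [wax guard]]].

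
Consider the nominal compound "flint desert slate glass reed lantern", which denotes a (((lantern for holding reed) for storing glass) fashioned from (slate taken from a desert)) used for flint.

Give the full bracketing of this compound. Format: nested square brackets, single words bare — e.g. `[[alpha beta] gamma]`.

[flint [[desert slate] [glass [reed lantern]]]]

Overall it is a kind of lantern (specifically "desert slate glass reed lantern"); the modifier is "flint".
Within "desert slate glass reed lantern", the head is "lantern" (specifically "glass reed lantern") and the modifier is "desert slate".
Within "desert slate", the head is "slate" and the modifier is "desert".
Within "glass reed lantern", the head is "lantern" (specifically "reed lantern") and the modifier is "glass".
Within "reed lantern", the head is "lantern" and the modifier is "reed".
Putting it together: [flint [[desert slate] [glass [reed lantern]]]].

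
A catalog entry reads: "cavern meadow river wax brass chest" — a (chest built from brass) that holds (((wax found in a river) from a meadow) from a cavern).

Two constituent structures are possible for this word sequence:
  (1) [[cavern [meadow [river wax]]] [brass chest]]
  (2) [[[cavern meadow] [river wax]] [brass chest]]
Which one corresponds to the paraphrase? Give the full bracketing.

[[cavern [meadow [river wax]]] [brass chest]]

The paraphrase's head is the "chest" part ("brass chest"); its modifier is "cavern meadow river wax".
That top-level split, carried through the inner groups, gives [[cavern [meadow [river wax]]] [brass chest]].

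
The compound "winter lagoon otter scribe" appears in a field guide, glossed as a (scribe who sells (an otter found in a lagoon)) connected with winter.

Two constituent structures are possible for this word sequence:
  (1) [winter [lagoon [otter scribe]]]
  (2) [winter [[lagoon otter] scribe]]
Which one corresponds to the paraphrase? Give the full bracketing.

[winter [[lagoon otter] scribe]]

The paraphrase's head is the "scribe" part ("lagoon otter scribe"); its modifier is "winter".
That top-level split, carried through the inner groups, gives [winter [[lagoon otter] scribe]].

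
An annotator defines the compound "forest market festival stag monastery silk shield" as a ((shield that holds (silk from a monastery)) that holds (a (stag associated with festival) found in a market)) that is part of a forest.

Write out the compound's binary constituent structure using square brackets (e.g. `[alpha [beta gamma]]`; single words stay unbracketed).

[forest [[market [festival stag]] [[monastery silk] shield]]]

The outermost head in the paraphrase is "shield" (specifically "market festival stag monastery silk shield"), modified by "forest".
Within "market festival stag monastery silk shield", the head is "shield" (specifically "monastery silk shield") and the modifier is "market festival stag".
Within "market festival stag", the head is "stag" (specifically "festival stag") and the modifier is "market".
Within "festival stag", the head is "stag" and the modifier is "festival".
Within "monastery silk shield", the head is "shield" and the modifier is "monastery silk".
Within "monastery silk", the head is "silk" and the modifier is "monastery".
Putting it together: [forest [[market [festival stag]] [[monastery silk] shield]]].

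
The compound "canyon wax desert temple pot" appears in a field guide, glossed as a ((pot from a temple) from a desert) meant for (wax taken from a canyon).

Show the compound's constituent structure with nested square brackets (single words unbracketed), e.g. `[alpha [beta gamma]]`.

[[canyon wax] [desert [temple pot]]]

Overall it is a kind of pot (specifically "desert temple pot"); the modifier is "canyon wax".
Inside "canyon wax": head "wax", modifier "canyon".
Inside "desert temple pot": head "pot" (specifically "temple pot"), modifier "desert".
Inside "temple pot": head "pot", modifier "temple".
Assembled: [[canyon wax] [desert [temple pot]]].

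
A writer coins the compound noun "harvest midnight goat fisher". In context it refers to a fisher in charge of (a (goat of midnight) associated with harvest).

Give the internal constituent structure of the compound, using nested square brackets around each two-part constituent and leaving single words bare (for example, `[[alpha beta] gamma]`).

[[harvest [midnight goat]] fisher]

Whole compound: head "fisher", modifier "harvest midnight goat".
"harvest midnight goat" → head "goat" (specifically "midnight goat"), modifier "harvest".
"midnight goat" → head "goat", modifier "midnight".
Putting it together: [[harvest [midnight goat]] fisher].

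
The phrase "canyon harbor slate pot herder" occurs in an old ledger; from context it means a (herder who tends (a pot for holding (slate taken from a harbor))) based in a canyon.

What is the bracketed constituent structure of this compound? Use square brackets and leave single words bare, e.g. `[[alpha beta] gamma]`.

Whole compound: head "herder" (specifically "harbor slate pot herder"), modifier "canyon".
Inside "harbor slate pot herder": head "herder", modifier "harbor slate pot".
Inside "harbor slate pot": head "pot", modifier "harbor slate".
Inside "harbor slate": head "slate", modifier "harbor".
Putting it together: [canyon [[[harbor slate] pot] herder]].

[canyon [[[harbor slate] pot] herder]]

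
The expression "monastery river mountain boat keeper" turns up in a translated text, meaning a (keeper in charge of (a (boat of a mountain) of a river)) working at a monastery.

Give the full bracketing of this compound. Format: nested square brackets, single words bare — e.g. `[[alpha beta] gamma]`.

At the top level: head "keeper" (specifically "river mountain boat keeper"); modifier "monastery".
Within "river mountain boat keeper", the head is "keeper" and the modifier is "river mountain boat".
Within "river mountain boat", the head is "boat" (specifically "mountain boat") and the modifier is "river".
Within "mountain boat", the head is "boat" and the modifier is "mountain".
So the structure is [monastery [[river [mountain boat]] keeper]].

[monastery [[river [mountain boat]] keeper]]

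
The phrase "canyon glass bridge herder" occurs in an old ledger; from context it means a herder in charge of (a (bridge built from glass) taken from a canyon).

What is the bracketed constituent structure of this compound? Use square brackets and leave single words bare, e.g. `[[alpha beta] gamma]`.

[[canyon [glass bridge]] herder]

Whole compound: head "herder", modifier "canyon glass bridge".
Inside "canyon glass bridge": head "bridge" (specifically "glass bridge"), modifier "canyon".
Inside "glass bridge": head "bridge", modifier "glass".
Assembled: [[canyon [glass bridge]] herder].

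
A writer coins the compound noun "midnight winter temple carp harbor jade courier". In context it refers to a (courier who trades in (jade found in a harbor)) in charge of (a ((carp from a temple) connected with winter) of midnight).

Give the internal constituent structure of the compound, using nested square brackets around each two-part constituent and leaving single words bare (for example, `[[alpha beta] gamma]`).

Overall it is a kind of courier (specifically "harbor jade courier"); the modifier is "midnight winter temple carp".
"midnight winter temple carp" → head "carp" (specifically "winter temple carp"), modifier "midnight".
"winter temple carp" → head "carp" (specifically "temple carp"), modifier "winter".
"temple carp" → head "carp", modifier "temple".
"harbor jade courier" → head "courier", modifier "harbor jade".
"harbor jade" → head "jade", modifier "harbor".
Assembled: [[midnight [winter [temple carp]]] [[harbor jade] courier]].

[[midnight [winter [temple carp]]] [[harbor jade] courier]]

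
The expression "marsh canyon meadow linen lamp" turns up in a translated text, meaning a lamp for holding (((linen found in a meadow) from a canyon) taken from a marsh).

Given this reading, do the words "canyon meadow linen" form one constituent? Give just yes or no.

The paraphrase groups the words so that "canyon meadow linen" is one unit: it corresponds to a single parenthesized sub-phrase.
The full structure is [[marsh [canyon [meadow linen]]] lamp], in which [canyon meadow linen] is a constituent.

yes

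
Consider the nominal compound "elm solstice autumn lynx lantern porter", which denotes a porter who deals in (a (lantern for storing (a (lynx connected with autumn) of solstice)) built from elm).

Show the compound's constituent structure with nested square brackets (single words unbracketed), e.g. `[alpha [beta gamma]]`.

[[elm [[solstice [autumn lynx]] lantern]] porter]

At the top level: head "porter"; modifier "elm solstice autumn lynx lantern".
Inside "elm solstice autumn lynx lantern": head "lantern" (specifically "solstice autumn lynx lantern"), modifier "elm".
Inside "solstice autumn lynx lantern": head "lantern", modifier "solstice autumn lynx".
Inside "solstice autumn lynx": head "lynx" (specifically "autumn lynx"), modifier "solstice".
Inside "autumn lynx": head "lynx", modifier "autumn".
Assembled: [[elm [[solstice [autumn lynx]] lantern]] porter].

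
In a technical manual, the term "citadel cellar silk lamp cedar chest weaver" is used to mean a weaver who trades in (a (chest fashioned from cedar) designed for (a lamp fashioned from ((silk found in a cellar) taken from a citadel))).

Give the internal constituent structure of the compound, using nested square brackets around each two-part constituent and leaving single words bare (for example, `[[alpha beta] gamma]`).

At the top level: head "weaver"; modifier "citadel cellar silk lamp cedar chest".
"citadel cellar silk lamp cedar chest" → head "chest" (specifically "cedar chest"), modifier "citadel cellar silk lamp".
"citadel cellar silk lamp" → head "lamp", modifier "citadel cellar silk".
"citadel cellar silk" → head "silk" (specifically "cellar silk"), modifier "citadel".
"cellar silk" → head "silk", modifier "cellar".
"cedar chest" → head "chest", modifier "cedar".
Assembled: [[[[citadel [cellar silk]] lamp] [cedar chest]] weaver].

[[[[citadel [cellar silk]] lamp] [cedar chest]] weaver]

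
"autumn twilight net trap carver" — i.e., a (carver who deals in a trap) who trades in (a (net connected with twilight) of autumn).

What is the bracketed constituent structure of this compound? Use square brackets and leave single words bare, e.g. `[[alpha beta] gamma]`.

[[autumn [twilight net]] [trap carver]]

Overall it is a kind of carver (specifically "trap carver"); the modifier is "autumn twilight net".
Inside "autumn twilight net": head "net" (specifically "twilight net"), modifier "autumn".
Inside "twilight net": head "net", modifier "twilight".
Inside "trap carver": head "carver", modifier "trap".
Putting it together: [[autumn [twilight net]] [trap carver]].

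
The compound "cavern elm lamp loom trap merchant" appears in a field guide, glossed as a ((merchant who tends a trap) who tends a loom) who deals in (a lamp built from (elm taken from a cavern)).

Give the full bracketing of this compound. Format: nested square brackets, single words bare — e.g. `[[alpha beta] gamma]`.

The outermost head in the paraphrase is "merchant" (specifically "loom trap merchant"), modified by "cavern elm lamp".
Inside "cavern elm lamp": head "lamp", modifier "cavern elm".
Inside "cavern elm": head "elm", modifier "cavern".
Inside "loom trap merchant": head "merchant" (specifically "trap merchant"), modifier "loom".
Inside "trap merchant": head "merchant", modifier "trap".
So the structure is [[[cavern elm] lamp] [loom [trap merchant]]].

[[[cavern elm] lamp] [loom [trap merchant]]]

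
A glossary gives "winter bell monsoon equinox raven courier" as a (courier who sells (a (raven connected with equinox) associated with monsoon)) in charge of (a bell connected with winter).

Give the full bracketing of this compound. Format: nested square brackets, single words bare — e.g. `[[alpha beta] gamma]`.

[[winter bell] [[monsoon [equinox raven]] courier]]

At the top level: head "courier" (specifically "monsoon equinox raven courier"); modifier "winter bell".
Inside "winter bell": head "bell", modifier "winter".
Inside "monsoon equinox raven courier": head "courier", modifier "monsoon equinox raven".
Inside "monsoon equinox raven": head "raven" (specifically "equinox raven"), modifier "monsoon".
Inside "equinox raven": head "raven", modifier "equinox".
Assembled: [[winter bell] [[monsoon [equinox raven]] courier]].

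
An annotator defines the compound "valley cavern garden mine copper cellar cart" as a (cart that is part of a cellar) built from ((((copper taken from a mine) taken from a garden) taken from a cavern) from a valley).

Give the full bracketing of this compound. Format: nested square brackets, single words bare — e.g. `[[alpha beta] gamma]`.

[[valley [cavern [garden [mine copper]]]] [cellar cart]]

At the top level: head "cart" (specifically "cellar cart"); modifier "valley cavern garden mine copper".
Inside "valley cavern garden mine copper": head "copper" (specifically "cavern garden mine copper"), modifier "valley".
Inside "cavern garden mine copper": head "copper" (specifically "garden mine copper"), modifier "cavern".
Inside "garden mine copper": head "copper" (specifically "mine copper"), modifier "garden".
Inside "mine copper": head "copper", modifier "mine".
Inside "cellar cart": head "cart", modifier "cellar".
So the structure is [[valley [cavern [garden [mine copper]]]] [cellar cart]].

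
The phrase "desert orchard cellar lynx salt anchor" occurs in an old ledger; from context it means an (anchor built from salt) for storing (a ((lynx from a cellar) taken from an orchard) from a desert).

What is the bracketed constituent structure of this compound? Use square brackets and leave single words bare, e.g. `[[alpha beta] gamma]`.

The outermost head in the paraphrase is "anchor" (specifically "salt anchor"), modified by "desert orchard cellar lynx".
"desert orchard cellar lynx" → head "lynx" (specifically "orchard cellar lynx"), modifier "desert".
"orchard cellar lynx" → head "lynx" (specifically "cellar lynx"), modifier "orchard".
"cellar lynx" → head "lynx", modifier "cellar".
"salt anchor" → head "anchor", modifier "salt".
Assembled: [[desert [orchard [cellar lynx]]] [salt anchor]].

[[desert [orchard [cellar lynx]]] [salt anchor]]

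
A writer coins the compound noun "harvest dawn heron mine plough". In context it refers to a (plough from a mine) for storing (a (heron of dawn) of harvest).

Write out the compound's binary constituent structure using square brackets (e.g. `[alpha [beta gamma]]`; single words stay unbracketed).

[[harvest [dawn heron]] [mine plough]]

At the top level: head "plough" (specifically "mine plough"); modifier "harvest dawn heron".
Inside "harvest dawn heron": head "heron" (specifically "dawn heron"), modifier "harvest".
Inside "dawn heron": head "heron", modifier "dawn".
Inside "mine plough": head "plough", modifier "mine".
So the structure is [[harvest [dawn heron]] [mine plough]].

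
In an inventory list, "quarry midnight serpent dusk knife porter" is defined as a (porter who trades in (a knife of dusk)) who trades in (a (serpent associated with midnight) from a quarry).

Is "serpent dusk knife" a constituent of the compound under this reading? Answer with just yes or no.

no

The top-level split is [quarry midnight serpent] [dusk knife porter]; the full structure is [[quarry [midnight serpent]] [[dusk knife] porter]].
"serpent dusk knife" straddles a constituent boundary, so it is not a single unit.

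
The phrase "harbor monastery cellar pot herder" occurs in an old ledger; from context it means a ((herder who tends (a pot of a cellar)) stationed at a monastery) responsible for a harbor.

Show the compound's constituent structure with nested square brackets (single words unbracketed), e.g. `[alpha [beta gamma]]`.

The outermost head in the paraphrase is "herder" (specifically "monastery cellar pot herder"), modified by "harbor".
Inside "monastery cellar pot herder": head "herder" (specifically "cellar pot herder"), modifier "monastery".
Inside "cellar pot herder": head "herder", modifier "cellar pot".
Inside "cellar pot": head "pot", modifier "cellar".
So the structure is [harbor [monastery [[cellar pot] herder]]].

[harbor [monastery [[cellar pot] herder]]]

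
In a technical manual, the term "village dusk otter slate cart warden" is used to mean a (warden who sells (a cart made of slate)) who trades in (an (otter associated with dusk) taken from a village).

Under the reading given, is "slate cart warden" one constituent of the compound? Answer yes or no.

The paraphrase groups the words so that "slate cart warden" is one unit: it corresponds to a single parenthesized sub-phrase.
The full structure is [[village [dusk otter]] [[slate cart] warden]], in which [slate cart warden] is a constituent.

yes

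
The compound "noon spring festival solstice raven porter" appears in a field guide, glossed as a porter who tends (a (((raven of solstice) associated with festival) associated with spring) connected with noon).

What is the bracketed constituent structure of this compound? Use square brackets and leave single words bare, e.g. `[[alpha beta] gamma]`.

[[noon [spring [festival [solstice raven]]]] porter]

Whole compound: head "porter", modifier "noon spring festival solstice raven".
Within "noon spring festival solstice raven", the head is "raven" (specifically "spring festival solstice raven") and the modifier is "noon".
Within "spring festival solstice raven", the head is "raven" (specifically "festival solstice raven") and the modifier is "spring".
Within "festival solstice raven", the head is "raven" (specifically "solstice raven") and the modifier is "festival".
Within "solstice raven", the head is "raven" and the modifier is "solstice".
Putting it together: [[noon [spring [festival [solstice raven]]]] porter].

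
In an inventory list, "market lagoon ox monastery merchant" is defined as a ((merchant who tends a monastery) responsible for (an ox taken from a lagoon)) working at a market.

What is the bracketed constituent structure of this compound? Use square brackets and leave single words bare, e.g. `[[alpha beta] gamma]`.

Whole compound: head "merchant" (specifically "lagoon ox monastery merchant"), modifier "market".
Within "lagoon ox monastery merchant", the head is "merchant" (specifically "monastery merchant") and the modifier is "lagoon ox".
Within "lagoon ox", the head is "ox" and the modifier is "lagoon".
Within "monastery merchant", the head is "merchant" and the modifier is "monastery".
Putting it together: [market [[lagoon ox] [monastery merchant]]].

[market [[lagoon ox] [monastery merchant]]]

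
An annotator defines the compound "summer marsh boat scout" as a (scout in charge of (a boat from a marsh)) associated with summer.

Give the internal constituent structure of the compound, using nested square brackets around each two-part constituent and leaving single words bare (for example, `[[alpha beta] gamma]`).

Overall it is a kind of scout (specifically "marsh boat scout"); the modifier is "summer".
"marsh boat scout" → head "scout", modifier "marsh boat".
"marsh boat" → head "boat", modifier "marsh".
Putting it together: [summer [[marsh boat] scout]].

[summer [[marsh boat] scout]]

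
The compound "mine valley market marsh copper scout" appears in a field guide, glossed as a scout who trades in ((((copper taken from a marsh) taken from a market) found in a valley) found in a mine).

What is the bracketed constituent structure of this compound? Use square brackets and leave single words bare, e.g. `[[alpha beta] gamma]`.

Whole compound: head "scout", modifier "mine valley market marsh copper".
"mine valley market marsh copper" → head "copper" (specifically "valley market marsh copper"), modifier "mine".
"valley market marsh copper" → head "copper" (specifically "market marsh copper"), modifier "valley".
"market marsh copper" → head "copper" (specifically "marsh copper"), modifier "market".
"marsh copper" → head "copper", modifier "marsh".
Putting it together: [[mine [valley [market [marsh copper]]]] scout].

[[mine [valley [market [marsh copper]]]] scout]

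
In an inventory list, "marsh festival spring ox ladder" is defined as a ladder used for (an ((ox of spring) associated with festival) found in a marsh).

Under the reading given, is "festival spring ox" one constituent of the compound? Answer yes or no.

yes

The paraphrase groups the words so that "festival spring ox" is one unit: it corresponds to a single parenthesized sub-phrase.
The full structure is [[marsh [festival [spring ox]]] ladder], in which [festival spring ox] is a constituent.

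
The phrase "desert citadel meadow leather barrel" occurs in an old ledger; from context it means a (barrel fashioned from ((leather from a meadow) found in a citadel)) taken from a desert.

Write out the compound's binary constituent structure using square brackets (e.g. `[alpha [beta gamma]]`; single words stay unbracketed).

The outermost head in the paraphrase is "barrel" (specifically "citadel meadow leather barrel"), modified by "desert".
Within "citadel meadow leather barrel", the head is "barrel" and the modifier is "citadel meadow leather".
Within "citadel meadow leather", the head is "leather" (specifically "meadow leather") and the modifier is "citadel".
Within "meadow leather", the head is "leather" and the modifier is "meadow".
Putting it together: [desert [[citadel [meadow leather]] barrel]].

[desert [[citadel [meadow leather]] barrel]]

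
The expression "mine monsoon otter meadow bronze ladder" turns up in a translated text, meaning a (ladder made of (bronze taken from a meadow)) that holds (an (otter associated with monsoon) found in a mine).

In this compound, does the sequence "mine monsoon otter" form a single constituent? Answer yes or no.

The paraphrase groups the words so that "mine monsoon otter" is one unit: it corresponds to a single parenthesized sub-phrase.
The full structure is [[mine [monsoon otter]] [[meadow bronze] ladder]], in which [mine monsoon otter] is a constituent.

yes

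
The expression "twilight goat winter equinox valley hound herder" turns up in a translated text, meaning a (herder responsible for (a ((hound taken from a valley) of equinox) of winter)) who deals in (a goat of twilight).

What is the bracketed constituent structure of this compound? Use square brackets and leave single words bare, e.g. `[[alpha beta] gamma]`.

Overall it is a kind of herder (specifically "winter equinox valley hound herder"); the modifier is "twilight goat".
"twilight goat" → head "goat", modifier "twilight".
"winter equinox valley hound herder" → head "herder", modifier "winter equinox valley hound".
"winter equinox valley hound" → head "hound" (specifically "equinox valley hound"), modifier "winter".
"equinox valley hound" → head "hound" (specifically "valley hound"), modifier "equinox".
"valley hound" → head "hound", modifier "valley".
So the structure is [[twilight goat] [[winter [equinox [valley hound]]] herder]].

[[twilight goat] [[winter [equinox [valley hound]]] herder]]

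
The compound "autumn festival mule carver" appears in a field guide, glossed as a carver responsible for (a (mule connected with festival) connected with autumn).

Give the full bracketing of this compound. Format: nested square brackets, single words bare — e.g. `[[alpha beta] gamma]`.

Overall it is a kind of carver; the modifier is "autumn festival mule".
Inside "autumn festival mule": head "mule" (specifically "festival mule"), modifier "autumn".
Inside "festival mule": head "mule", modifier "festival".
So the structure is [[autumn [festival mule]] carver].

[[autumn [festival mule]] carver]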